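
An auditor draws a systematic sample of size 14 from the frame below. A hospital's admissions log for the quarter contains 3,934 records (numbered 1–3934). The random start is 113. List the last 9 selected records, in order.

1518, 1799, 2080, 2361, 2642, 2923, 3204, 3485, 3766

k = N/n = 3934/14 = 281
6th selection = 113 + 5×281 = 1518
7th: 1518 + 281 = 1799
8th: 1799 + 281 = 2080
9th: 2080 + 281 = 2361
10th: 2361 + 281 = 2642
11th: 2642 + 281 = 2923
12th: 2923 + 281 = 3204
13th: 3204 + 281 = 3485
14th: 3485 + 281 = 3766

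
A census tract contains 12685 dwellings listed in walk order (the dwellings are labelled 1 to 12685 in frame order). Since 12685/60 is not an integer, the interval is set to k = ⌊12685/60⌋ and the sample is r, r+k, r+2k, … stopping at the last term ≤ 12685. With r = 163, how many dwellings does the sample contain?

60

k = ⌊12685/60⌋ = 211
Achieved size = ⌊(12685 − 163)/211⌋ + 1 = ⌊12522/211⌋ + 1 = 59 + 1 = 60
(last selection: 163 + 59×211 = 12612 ≤ 12685; next would be 12823 > 12685)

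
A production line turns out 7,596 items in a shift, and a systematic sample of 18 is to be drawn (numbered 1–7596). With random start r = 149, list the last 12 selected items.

2681, 3103, 3525, 3947, 4369, 4791, 5213, 5635, 6057, 6479, 6901, 7323

k = N/n = 7596/18 = 422
7th selection = 149 + 6×422 = 2681
8th: 2681 + 422 = 3103
9th: 3103 + 422 = 3525
10th: 3525 + 422 = 3947
11th: 3947 + 422 = 4369
12th: 4369 + 422 = 4791
13th: 4791 + 422 = 5213
14th: 5213 + 422 = 5635
15th: 5635 + 422 = 6057
16th: 6057 + 422 = 6479
17th: 6479 + 422 = 6901
18th: 6901 + 422 = 7323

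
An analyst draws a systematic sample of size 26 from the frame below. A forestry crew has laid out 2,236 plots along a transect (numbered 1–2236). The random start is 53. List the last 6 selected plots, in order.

k = N/n = 2236/26 = 86
21st selection = 53 + 20×86 = 1773
22nd: 1773 + 86 = 1859
23rd: 1859 + 86 = 1945
24th: 1945 + 86 = 2031
25th: 2031 + 86 = 2117
26th: 2117 + 86 = 2203

1773, 1859, 1945, 2031, 2117, 2203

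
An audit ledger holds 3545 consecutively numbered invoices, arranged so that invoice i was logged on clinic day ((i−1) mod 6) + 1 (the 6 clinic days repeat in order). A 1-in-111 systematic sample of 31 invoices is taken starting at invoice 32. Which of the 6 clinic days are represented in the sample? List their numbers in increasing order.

2, 5

Consecutive selections differ by k = 111, so their clinic day numbers differ by 111 mod 6 = 3.
gcd(111, 6) = 3, so the sample visits 6/3 = 2 distinct residues mod 6.
Start 32 is clinic day 2; the clinic days hit are 2, 5.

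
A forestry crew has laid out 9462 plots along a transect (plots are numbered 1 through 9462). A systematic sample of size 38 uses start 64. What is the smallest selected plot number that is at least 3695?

k = 9462/38 = 249
Steps past start: ⌈(3695 − 64)/249⌉ = ⌈3631/249⌉ = 15
Selected plot: 64 + 15×249 = 3799

3799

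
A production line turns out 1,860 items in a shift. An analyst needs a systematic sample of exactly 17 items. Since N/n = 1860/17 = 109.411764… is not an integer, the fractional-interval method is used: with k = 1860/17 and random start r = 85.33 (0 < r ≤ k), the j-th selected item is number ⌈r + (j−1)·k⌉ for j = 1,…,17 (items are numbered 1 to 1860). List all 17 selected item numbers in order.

j=1: r + 0k = 85.33 → ⌈·⌉ = 86
j=2: r + 1k = 194.741764… → ⌈·⌉ = 195
j=3: r + 2k = 304.153529… → ⌈·⌉ = 305
j=4: r + 3k = 413.565294… → ⌈·⌉ = 414
j=5: r + 4k = 522.977058… → ⌈·⌉ = 523
j=6: r + 5k = 632.388823… → ⌈·⌉ = 633
j=7: r + 6k = 741.800588… → ⌈·⌉ = 742
j=8: r + 7k = 851.212352… → ⌈·⌉ = 852
j=9: r + 8k = 960.624117… → ⌈·⌉ = 961
j=10: r + 9k = 1070.035882… → ⌈·⌉ = 1071
j=11: r + 10k = 1179.447647… → ⌈·⌉ = 1180
j=12: r + 11k = 1288.859411… → ⌈·⌉ = 1289
j=13: r + 12k = 1398.271176… → ⌈·⌉ = 1399
j=14: r + 13k = 1507.682941… → ⌈·⌉ = 1508
j=15: r + 14k = 1617.094705… → ⌈·⌉ = 1618
j=16: r + 15k = 1726.506470… → ⌈·⌉ = 1727
j=17: r + 16k = 1835.918235… → ⌈·⌉ = 1836

86, 195, 305, 414, 523, 633, 742, 852, 961, 1071, 1180, 1289, 1399, 1508, 1618, 1727, 1836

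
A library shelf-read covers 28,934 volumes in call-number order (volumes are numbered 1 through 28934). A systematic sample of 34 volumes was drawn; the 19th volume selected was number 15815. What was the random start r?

497

k = 28934/34 = 851
r = 15815 − (19−1)×851 = 15815 − 15318 = 497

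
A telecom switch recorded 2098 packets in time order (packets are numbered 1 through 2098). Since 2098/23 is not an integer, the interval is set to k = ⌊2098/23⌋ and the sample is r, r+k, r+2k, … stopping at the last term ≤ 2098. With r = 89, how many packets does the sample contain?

23

k = ⌊2098/23⌋ = 91
Achieved size = ⌊(2098 − 89)/91⌋ + 1 = ⌊2009/91⌋ + 1 = 22 + 1 = 23
(last selection: 89 + 22×91 = 2091 ≤ 2098; next would be 2182 > 2098)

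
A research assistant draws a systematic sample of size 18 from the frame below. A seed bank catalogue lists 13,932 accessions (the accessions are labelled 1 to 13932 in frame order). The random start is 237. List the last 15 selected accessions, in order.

k = N/n = 13932/18 = 774
4th selection = 237 + 3×774 = 2559
5th: 2559 + 774 = 3333
6th: 3333 + 774 = 4107
7th: 4107 + 774 = 4881
8th: 4881 + 774 = 5655
9th: 5655 + 774 = 6429
10th: 6429 + 774 = 7203
11th: 7203 + 774 = 7977
12th: 7977 + 774 = 8751
13th: 8751 + 774 = 9525
14th: 9525 + 774 = 10299
15th: 10299 + 774 = 11073
16th: 11073 + 774 = 11847
17th: 11847 + 774 = 12621
18th: 12621 + 774 = 13395

2559, 3333, 4107, 4881, 5655, 6429, 7203, 7977, 8751, 9525, 10299, 11073, 11847, 12621, 13395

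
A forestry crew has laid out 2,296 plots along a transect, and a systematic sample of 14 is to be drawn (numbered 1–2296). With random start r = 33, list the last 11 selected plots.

525, 689, 853, 1017, 1181, 1345, 1509, 1673, 1837, 2001, 2165

k = N/n = 2296/14 = 164
4th selection = 33 + 3×164 = 525
5th: 525 + 164 = 689
6th: 689 + 164 = 853
7th: 853 + 164 = 1017
8th: 1017 + 164 = 1181
9th: 1181 + 164 = 1345
10th: 1345 + 164 = 1509
11th: 1509 + 164 = 1673
12th: 1673 + 164 = 1837
13th: 1837 + 164 = 2001
14th: 2001 + 164 = 2165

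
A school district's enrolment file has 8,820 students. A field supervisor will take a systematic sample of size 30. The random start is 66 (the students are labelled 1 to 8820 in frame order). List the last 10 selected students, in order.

5946, 6240, 6534, 6828, 7122, 7416, 7710, 8004, 8298, 8592

k = N/n = 8820/30 = 294
21st selection = 66 + 20×294 = 5946
22nd: 5946 + 294 = 6240
23rd: 6240 + 294 = 6534
24th: 6534 + 294 = 6828
25th: 6828 + 294 = 7122
26th: 7122 + 294 = 7416
27th: 7416 + 294 = 7710
28th: 7710 + 294 = 8004
29th: 8004 + 294 = 8298
30th: 8298 + 294 = 8592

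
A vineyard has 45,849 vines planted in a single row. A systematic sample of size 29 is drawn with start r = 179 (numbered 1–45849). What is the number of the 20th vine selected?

k = 45849/29 = 1581
20th selection = r + (20−1)·k = 179 + 19×1581 = 179 + 30039 = 30218

30218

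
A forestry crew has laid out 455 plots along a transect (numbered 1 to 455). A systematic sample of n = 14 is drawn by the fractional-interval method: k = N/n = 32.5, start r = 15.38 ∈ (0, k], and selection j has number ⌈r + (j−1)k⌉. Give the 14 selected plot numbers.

j=1: r + 0k = 15.38 → ⌈·⌉ = 16
j=2: r + 1k = 47.88 → ⌈·⌉ = 48
j=3: r + 2k = 80.38 → ⌈·⌉ = 81
j=4: r + 3k = 112.88 → ⌈·⌉ = 113
j=5: r + 4k = 145.38 → ⌈·⌉ = 146
j=6: r + 5k = 177.88 → ⌈·⌉ = 178
j=7: r + 6k = 210.38 → ⌈·⌉ = 211
j=8: r + 7k = 242.88 → ⌈·⌉ = 243
j=9: r + 8k = 275.38 → ⌈·⌉ = 276
j=10: r + 9k = 307.88 → ⌈·⌉ = 308
j=11: r + 10k = 340.38 → ⌈·⌉ = 341
j=12: r + 11k = 372.88 → ⌈·⌉ = 373
j=13: r + 12k = 405.38 → ⌈·⌉ = 406
j=14: r + 13k = 437.88 → ⌈·⌉ = 438

16, 48, 81, 113, 146, 178, 211, 243, 276, 308, 341, 373, 406, 438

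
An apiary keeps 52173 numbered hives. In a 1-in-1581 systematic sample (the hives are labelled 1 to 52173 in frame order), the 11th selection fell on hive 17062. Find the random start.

k = 1581
r = 17062 − (11−1)×1581 = 17062 − 15810 = 1252

1252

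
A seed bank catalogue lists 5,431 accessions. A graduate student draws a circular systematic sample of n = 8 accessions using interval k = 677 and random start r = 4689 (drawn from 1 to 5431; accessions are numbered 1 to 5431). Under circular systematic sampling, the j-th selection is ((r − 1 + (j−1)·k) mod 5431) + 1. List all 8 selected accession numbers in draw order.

4689, 5366, 612, 1289, 1966, 2643, 3320, 3997

Selection 1: 4689
Selection 2: 4689 + 677 = 5366
Selection 3: 5366 + 677 = 6043 → 6043 − 5431 = 612
Selection 4: 612 + 677 = 1289
Selection 5: 1289 + 677 = 1966
Selection 6: 1966 + 677 = 2643
Selection 7: 2643 + 677 = 3320
Selection 8: 3320 + 677 = 3997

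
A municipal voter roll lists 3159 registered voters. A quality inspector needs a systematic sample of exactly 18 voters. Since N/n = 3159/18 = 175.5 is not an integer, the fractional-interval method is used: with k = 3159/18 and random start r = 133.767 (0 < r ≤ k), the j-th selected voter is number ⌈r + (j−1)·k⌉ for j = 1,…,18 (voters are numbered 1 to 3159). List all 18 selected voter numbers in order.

j=1: r + 0k = 133.767 → ⌈·⌉ = 134
j=2: r + 1k = 309.267 → ⌈·⌉ = 310
j=3: r + 2k = 484.767 → ⌈·⌉ = 485
j=4: r + 3k = 660.267 → ⌈·⌉ = 661
j=5: r + 4k = 835.767 → ⌈·⌉ = 836
j=6: r + 5k = 1011.267 → ⌈·⌉ = 1012
j=7: r + 6k = 1186.767 → ⌈·⌉ = 1187
j=8: r + 7k = 1362.267 → ⌈·⌉ = 1363
j=9: r + 8k = 1537.767 → ⌈·⌉ = 1538
j=10: r + 9k = 1713.267 → ⌈·⌉ = 1714
j=11: r + 10k = 1888.767 → ⌈·⌉ = 1889
j=12: r + 11k = 2064.267 → ⌈·⌉ = 2065
j=13: r + 12k = 2239.767 → ⌈·⌉ = 2240
j=14: r + 13k = 2415.267 → ⌈·⌉ = 2416
j=15: r + 14k = 2590.767 → ⌈·⌉ = 2591
j=16: r + 15k = 2766.267 → ⌈·⌉ = 2767
j=17: r + 16k = 2941.767 → ⌈·⌉ = 2942
j=18: r + 17k = 3117.267 → ⌈·⌉ = 3118

134, 310, 485, 661, 836, 1012, 1187, 1363, 1538, 1714, 1889, 2065, 2240, 2416, 2591, 2767, 2942, 3118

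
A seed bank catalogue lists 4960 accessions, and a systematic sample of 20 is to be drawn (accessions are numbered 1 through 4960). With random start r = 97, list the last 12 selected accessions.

2081, 2329, 2577, 2825, 3073, 3321, 3569, 3817, 4065, 4313, 4561, 4809

k = N/n = 4960/20 = 248
9th selection = 97 + 8×248 = 2081
10th: 2081 + 248 = 2329
11th: 2329 + 248 = 2577
12th: 2577 + 248 = 2825
13th: 2825 + 248 = 3073
14th: 3073 + 248 = 3321
15th: 3321 + 248 = 3569
16th: 3569 + 248 = 3817
17th: 3817 + 248 = 4065
18th: 4065 + 248 = 4313
19th: 4313 + 248 = 4561
20th: 4561 + 248 = 4809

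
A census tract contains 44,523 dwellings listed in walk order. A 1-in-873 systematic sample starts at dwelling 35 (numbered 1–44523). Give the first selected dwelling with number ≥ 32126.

32336

k = 873
Steps past start: ⌈(32126 − 35)/873⌉ = ⌈32091/873⌉ = 37
Selected dwelling: 35 + 37×873 = 32336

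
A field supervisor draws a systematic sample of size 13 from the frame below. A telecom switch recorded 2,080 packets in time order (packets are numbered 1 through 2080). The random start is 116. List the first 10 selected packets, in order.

116, 276, 436, 596, 756, 916, 1076, 1236, 1396, 1556

k = N/n = 2080/13 = 160
packet 1: 116
packet 2: 116 + 160 = 276
packet 3: 276 + 160 = 436
packet 4: 436 + 160 = 596
packet 5: 596 + 160 = 756
packet 6: 756 + 160 = 916
packet 7: 916 + 160 = 1076
packet 8: 1076 + 160 = 1236
packet 9: 1236 + 160 = 1396
packet 10: 1396 + 160 = 1556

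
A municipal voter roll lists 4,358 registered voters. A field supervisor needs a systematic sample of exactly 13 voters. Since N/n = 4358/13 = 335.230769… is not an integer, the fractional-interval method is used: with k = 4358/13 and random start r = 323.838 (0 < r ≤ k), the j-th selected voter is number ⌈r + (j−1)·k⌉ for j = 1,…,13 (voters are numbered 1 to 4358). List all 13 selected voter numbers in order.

324, 660, 995, 1330, 1665, 2000, 2336, 2671, 3006, 3341, 3677, 4012, 4347

j=1: r + 0k = 323.838 → ⌈·⌉ = 324
j=2: r + 1k = 659.068769… → ⌈·⌉ = 660
j=3: r + 2k = 994.299538… → ⌈·⌉ = 995
j=4: r + 3k = 1329.530307… → ⌈·⌉ = 1330
j=5: r + 4k = 1664.761076… → ⌈·⌉ = 1665
j=6: r + 5k = 1999.991846… → ⌈·⌉ = 2000
j=7: r + 6k = 2335.222615… → ⌈·⌉ = 2336
j=8: r + 7k = 2670.453384… → ⌈·⌉ = 2671
j=9: r + 8k = 3005.684153… → ⌈·⌉ = 3006
j=10: r + 9k = 3340.914923… → ⌈·⌉ = 3341
j=11: r + 10k = 3676.145692… → ⌈·⌉ = 3677
j=12: r + 11k = 4011.376461… → ⌈·⌉ = 4012
j=13: r + 12k = 4346.607230… → ⌈·⌉ = 4347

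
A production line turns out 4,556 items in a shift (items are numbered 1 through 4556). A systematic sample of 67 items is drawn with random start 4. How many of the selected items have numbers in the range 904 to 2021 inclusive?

16

k = 4556/67 = 68
First selection ≥ 904: 4 + ⌈(904−4)/68⌉·68 = 4 + 14×68 = 956
Last selection ≤ 2021: 4 + ⌊(2021−4)/68⌋·68 = 4 + 29×68 = 1976
Count = 29 − 14 + 1 = 16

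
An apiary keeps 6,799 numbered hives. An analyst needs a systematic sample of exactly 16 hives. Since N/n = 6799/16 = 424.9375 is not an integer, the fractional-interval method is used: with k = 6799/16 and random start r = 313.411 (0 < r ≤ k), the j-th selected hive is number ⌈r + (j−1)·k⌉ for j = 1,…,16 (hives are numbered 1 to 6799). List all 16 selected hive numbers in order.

314, 739, 1164, 1589, 2014, 2439, 2864, 3288, 3713, 4138, 4563, 4988, 5413, 5838, 6263, 6688

j=1: r + 0k = 313.411 → ⌈·⌉ = 314
j=2: r + 1k = 738.3485 → ⌈·⌉ = 739
j=3: r + 2k = 1163.286 → ⌈·⌉ = 1164
j=4: r + 3k = 1588.2235 → ⌈·⌉ = 1589
j=5: r + 4k = 2013.161 → ⌈·⌉ = 2014
j=6: r + 5k = 2438.0985 → ⌈·⌉ = 2439
j=7: r + 6k = 2863.036 → ⌈·⌉ = 2864
j=8: r + 7k = 3287.9735 → ⌈·⌉ = 3288
j=9: r + 8k = 3712.911 → ⌈·⌉ = 3713
j=10: r + 9k = 4137.8485 → ⌈·⌉ = 4138
j=11: r + 10k = 4562.786 → ⌈·⌉ = 4563
j=12: r + 11k = 4987.7235 → ⌈·⌉ = 4988
j=13: r + 12k = 5412.661 → ⌈·⌉ = 5413
j=14: r + 13k = 5837.5985 → ⌈·⌉ = 5838
j=15: r + 14k = 6262.536 → ⌈·⌉ = 6263
j=16: r + 15k = 6687.4735 → ⌈·⌉ = 6688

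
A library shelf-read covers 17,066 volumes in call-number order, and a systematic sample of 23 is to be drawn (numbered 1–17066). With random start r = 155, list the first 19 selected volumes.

155, 897, 1639, 2381, 3123, 3865, 4607, 5349, 6091, 6833, 7575, 8317, 9059, 9801, 10543, 11285, 12027, 12769, 13511

k = N/n = 17066/23 = 742
volume 1: 155
volume 2: 155 + 742 = 897
volume 3: 897 + 742 = 1639
volume 4: 1639 + 742 = 2381
volume 5: 2381 + 742 = 3123
volume 6: 3123 + 742 = 3865
volume 7: 3865 + 742 = 4607
volume 8: 4607 + 742 = 5349
volume 9: 5349 + 742 = 6091
volume 10: 6091 + 742 = 6833
volume 11: 6833 + 742 = 7575
volume 12: 7575 + 742 = 8317
volume 13: 8317 + 742 = 9059
volume 14: 9059 + 742 = 9801
volume 15: 9801 + 742 = 10543
volume 16: 10543 + 742 = 11285
volume 17: 11285 + 742 = 12027
volume 18: 12027 + 742 = 12769
volume 19: 12769 + 742 = 13511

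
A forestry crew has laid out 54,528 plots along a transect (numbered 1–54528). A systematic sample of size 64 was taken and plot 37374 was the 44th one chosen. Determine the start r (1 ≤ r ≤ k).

k = 54528/64 = 852
r = 37374 − (44−1)×852 = 37374 − 36636 = 738

738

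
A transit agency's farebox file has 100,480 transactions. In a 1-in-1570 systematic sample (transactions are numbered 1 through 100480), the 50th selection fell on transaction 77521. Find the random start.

591

k = 1570
r = 77521 − (50−1)×1570 = 77521 − 76930 = 591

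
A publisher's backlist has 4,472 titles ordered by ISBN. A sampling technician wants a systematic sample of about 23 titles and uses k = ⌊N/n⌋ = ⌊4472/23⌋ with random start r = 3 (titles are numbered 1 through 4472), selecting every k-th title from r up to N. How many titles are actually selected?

k = ⌊4472/23⌋ = 194
Achieved size = ⌊(4472 − 3)/194⌋ + 1 = ⌊4469/194⌋ + 1 = 23 + 1 = 24
(last selection: 3 + 23×194 = 4465 ≤ 4472; next would be 4659 > 4472)

24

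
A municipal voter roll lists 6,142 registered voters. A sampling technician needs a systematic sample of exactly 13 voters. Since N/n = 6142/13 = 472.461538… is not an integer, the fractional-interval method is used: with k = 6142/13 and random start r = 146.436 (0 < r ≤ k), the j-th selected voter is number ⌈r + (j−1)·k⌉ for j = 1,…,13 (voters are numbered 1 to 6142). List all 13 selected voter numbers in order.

j=1: r + 0k = 146.436 → ⌈·⌉ = 147
j=2: r + 1k = 618.897538… → ⌈·⌉ = 619
j=3: r + 2k = 1091.359076… → ⌈·⌉ = 1092
j=4: r + 3k = 1563.820615… → ⌈·⌉ = 1564
j=5: r + 4k = 2036.282153… → ⌈·⌉ = 2037
j=6: r + 5k = 2508.743692… → ⌈·⌉ = 2509
j=7: r + 6k = 2981.205230… → ⌈·⌉ = 2982
j=8: r + 7k = 3453.666769… → ⌈·⌉ = 3454
j=9: r + 8k = 3926.128307… → ⌈·⌉ = 3927
j=10: r + 9k = 4398.589846… → ⌈·⌉ = 4399
j=11: r + 10k = 4871.051384… → ⌈·⌉ = 4872
j=12: r + 11k = 5343.512923… → ⌈·⌉ = 5344
j=13: r + 12k = 5815.974461… → ⌈·⌉ = 5816

147, 619, 1092, 1564, 2037, 2509, 2982, 3454, 3927, 4399, 4872, 5344, 5816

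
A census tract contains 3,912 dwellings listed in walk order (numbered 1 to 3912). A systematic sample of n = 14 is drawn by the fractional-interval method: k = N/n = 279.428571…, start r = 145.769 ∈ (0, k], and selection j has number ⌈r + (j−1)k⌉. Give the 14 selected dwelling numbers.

146, 426, 705, 985, 1264, 1543, 1823, 2102, 2382, 2661, 2941, 3220, 3499, 3779

j=1: r + 0k = 145.769 → ⌈·⌉ = 146
j=2: r + 1k = 425.197571… → ⌈·⌉ = 426
j=3: r + 2k = 704.626142… → ⌈·⌉ = 705
j=4: r + 3k = 984.054714… → ⌈·⌉ = 985
j=5: r + 4k = 1263.483285… → ⌈·⌉ = 1264
j=6: r + 5k = 1542.911857… → ⌈·⌉ = 1543
j=7: r + 6k = 1822.340428… → ⌈·⌉ = 1823
j=8: r + 7k = 2101.769 → ⌈·⌉ = 2102
j=9: r + 8k = 2381.197571… → ⌈·⌉ = 2382
j=10: r + 9k = 2660.626142… → ⌈·⌉ = 2661
j=11: r + 10k = 2940.054714… → ⌈·⌉ = 2941
j=12: r + 11k = 3219.483285… → ⌈·⌉ = 3220
j=13: r + 12k = 3498.911857… → ⌈·⌉ = 3499
j=14: r + 13k = 3778.340428… → ⌈·⌉ = 3779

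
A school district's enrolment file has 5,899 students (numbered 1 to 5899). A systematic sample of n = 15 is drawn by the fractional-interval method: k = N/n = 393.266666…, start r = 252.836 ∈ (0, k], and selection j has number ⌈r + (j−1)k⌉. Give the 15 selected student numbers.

253, 647, 1040, 1433, 1826, 2220, 2613, 3006, 3399, 3793, 4186, 4579, 4973, 5366, 5759

j=1: r + 0k = 252.836 → ⌈·⌉ = 253
j=2: r + 1k = 646.102666… → ⌈·⌉ = 647
j=3: r + 2k = 1039.369333… → ⌈·⌉ = 1040
j=4: r + 3k = 1432.636 → ⌈·⌉ = 1433
j=5: r + 4k = 1825.902666… → ⌈·⌉ = 1826
j=6: r + 5k = 2219.169333… → ⌈·⌉ = 2220
j=7: r + 6k = 2612.436 → ⌈·⌉ = 2613
j=8: r + 7k = 3005.702666… → ⌈·⌉ = 3006
j=9: r + 8k = 3398.969333… → ⌈·⌉ = 3399
j=10: r + 9k = 3792.236 → ⌈·⌉ = 3793
j=11: r + 10k = 4185.502666… → ⌈·⌉ = 4186
j=12: r + 11k = 4578.769333… → ⌈·⌉ = 4579
j=13: r + 12k = 4972.036 → ⌈·⌉ = 4973
j=14: r + 13k = 5365.302666… → ⌈·⌉ = 5366
j=15: r + 14k = 5758.569333… → ⌈·⌉ = 5759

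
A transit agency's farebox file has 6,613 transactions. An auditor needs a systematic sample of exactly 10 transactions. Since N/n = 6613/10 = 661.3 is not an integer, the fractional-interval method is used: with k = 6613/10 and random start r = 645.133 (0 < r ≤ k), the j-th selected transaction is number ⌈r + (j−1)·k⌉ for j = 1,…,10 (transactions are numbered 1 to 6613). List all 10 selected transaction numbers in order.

646, 1307, 1968, 2630, 3291, 3952, 4613, 5275, 5936, 6597

j=1: r + 0k = 645.133 → ⌈·⌉ = 646
j=2: r + 1k = 1306.433 → ⌈·⌉ = 1307
j=3: r + 2k = 1967.733 → ⌈·⌉ = 1968
j=4: r + 3k = 2629.033 → ⌈·⌉ = 2630
j=5: r + 4k = 3290.333 → ⌈·⌉ = 3291
j=6: r + 5k = 3951.633 → ⌈·⌉ = 3952
j=7: r + 6k = 4612.933 → ⌈·⌉ = 4613
j=8: r + 7k = 5274.233 → ⌈·⌉ = 5275
j=9: r + 8k = 5935.533 → ⌈·⌉ = 5936
j=10: r + 9k = 6596.833 → ⌈·⌉ = 6597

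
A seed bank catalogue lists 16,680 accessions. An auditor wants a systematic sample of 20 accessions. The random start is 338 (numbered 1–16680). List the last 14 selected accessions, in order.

5342, 6176, 7010, 7844, 8678, 9512, 10346, 11180, 12014, 12848, 13682, 14516, 15350, 16184

k = N/n = 16680/20 = 834
7th selection = 338 + 6×834 = 5342
8th: 5342 + 834 = 6176
9th: 6176 + 834 = 7010
10th: 7010 + 834 = 7844
11th: 7844 + 834 = 8678
12th: 8678 + 834 = 9512
13th: 9512 + 834 = 10346
14th: 10346 + 834 = 11180
15th: 11180 + 834 = 12014
16th: 12014 + 834 = 12848
17th: 12848 + 834 = 13682
18th: 13682 + 834 = 14516
19th: 14516 + 834 = 15350
20th: 15350 + 834 = 16184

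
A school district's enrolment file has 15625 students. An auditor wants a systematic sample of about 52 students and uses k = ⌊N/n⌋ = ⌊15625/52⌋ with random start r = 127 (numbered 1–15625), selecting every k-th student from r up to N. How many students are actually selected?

k = ⌊15625/52⌋ = 300
Achieved size = ⌊(15625 − 127)/300⌋ + 1 = ⌊15498/300⌋ + 1 = 51 + 1 = 52
(last selection: 127 + 51×300 = 15427 ≤ 15625; next would be 15727 > 15625)

52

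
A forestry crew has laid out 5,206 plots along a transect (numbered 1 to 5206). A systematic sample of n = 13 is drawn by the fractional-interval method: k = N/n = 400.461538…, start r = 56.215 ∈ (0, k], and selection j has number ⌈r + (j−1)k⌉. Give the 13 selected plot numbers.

57, 457, 858, 1258, 1659, 2059, 2459, 2860, 3260, 3661, 4061, 4462, 4862

j=1: r + 0k = 56.215 → ⌈·⌉ = 57
j=2: r + 1k = 456.676538… → ⌈·⌉ = 457
j=3: r + 2k = 857.138076… → ⌈·⌉ = 858
j=4: r + 3k = 1257.599615… → ⌈·⌉ = 1258
j=5: r + 4k = 1658.061153… → ⌈·⌉ = 1659
j=6: r + 5k = 2058.522692… → ⌈·⌉ = 2059
j=7: r + 6k = 2458.984230… → ⌈·⌉ = 2459
j=8: r + 7k = 2859.445769… → ⌈·⌉ = 2860
j=9: r + 8k = 3259.907307… → ⌈·⌉ = 3260
j=10: r + 9k = 3660.368846… → ⌈·⌉ = 3661
j=11: r + 10k = 4060.830384… → ⌈·⌉ = 4061
j=12: r + 11k = 4461.291923… → ⌈·⌉ = 4462
j=13: r + 12k = 4861.753461… → ⌈·⌉ = 4862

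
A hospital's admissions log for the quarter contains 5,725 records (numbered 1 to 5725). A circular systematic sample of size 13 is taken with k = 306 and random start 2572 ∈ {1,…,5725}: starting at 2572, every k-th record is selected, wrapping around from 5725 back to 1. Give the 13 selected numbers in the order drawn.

Selection 1: 2572
Selection 2: 2572 + 306 = 2878
Selection 3: 2878 + 306 = 3184
Selection 4: 3184 + 306 = 3490
Selection 5: 3490 + 306 = 3796
Selection 6: 3796 + 306 = 4102
Selection 7: 4102 + 306 = 4408
Selection 8: 4408 + 306 = 4714
Selection 9: 4714 + 306 = 5020
Selection 10: 5020 + 306 = 5326
Selection 11: 5326 + 306 = 5632
Selection 12: 5632 + 306 = 5938 → 5938 − 5725 = 213
Selection 13: 213 + 306 = 519

2572, 2878, 3184, 3490, 3796, 4102, 4408, 4714, 5020, 5326, 5632, 213, 519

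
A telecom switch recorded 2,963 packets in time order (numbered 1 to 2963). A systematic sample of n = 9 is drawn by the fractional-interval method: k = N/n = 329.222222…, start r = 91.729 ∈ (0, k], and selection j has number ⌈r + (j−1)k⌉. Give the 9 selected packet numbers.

j=1: r + 0k = 91.729 → ⌈·⌉ = 92
j=2: r + 1k = 420.951222… → ⌈·⌉ = 421
j=3: r + 2k = 750.173444… → ⌈·⌉ = 751
j=4: r + 3k = 1079.395666… → ⌈·⌉ = 1080
j=5: r + 4k = 1408.617888… → ⌈·⌉ = 1409
j=6: r + 5k = 1737.840111… → ⌈·⌉ = 1738
j=7: r + 6k = 2067.062333… → ⌈·⌉ = 2068
j=8: r + 7k = 2396.284555… → ⌈·⌉ = 2397
j=9: r + 8k = 2725.506777… → ⌈·⌉ = 2726

92, 421, 751, 1080, 1409, 1738, 2068, 2397, 2726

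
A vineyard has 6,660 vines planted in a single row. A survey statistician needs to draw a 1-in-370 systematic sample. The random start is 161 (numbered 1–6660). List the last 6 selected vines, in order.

13th selection = 161 + 12×370 = 4601
14th: 4601 + 370 = 4971
15th: 4971 + 370 = 5341
16th: 5341 + 370 = 5711
17th: 5711 + 370 = 6081
18th: 6081 + 370 = 6451

4601, 4971, 5341, 5711, 6081, 6451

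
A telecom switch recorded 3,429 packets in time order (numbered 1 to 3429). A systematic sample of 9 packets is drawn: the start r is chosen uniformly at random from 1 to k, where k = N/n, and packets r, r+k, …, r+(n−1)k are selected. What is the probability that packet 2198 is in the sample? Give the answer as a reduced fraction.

k = 3429/9 = 381.
Packet 2198 is selected iff r ≡ 2198 (mod 381); exactly one such r in {1,…,381}.
Inclusion probability = 1/381.

1/381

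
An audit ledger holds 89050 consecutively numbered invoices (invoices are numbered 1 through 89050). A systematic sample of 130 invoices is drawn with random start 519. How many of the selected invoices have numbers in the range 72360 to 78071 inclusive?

k = 89050/130 = 685
First selection ≥ 72360: 519 + ⌈(72360−519)/685⌉·685 = 519 + 105×685 = 72444
Last selection ≤ 78071: 519 + ⌊(78071−519)/685⌋·685 = 519 + 113×685 = 77924
Count = 113 − 105 + 1 = 9

9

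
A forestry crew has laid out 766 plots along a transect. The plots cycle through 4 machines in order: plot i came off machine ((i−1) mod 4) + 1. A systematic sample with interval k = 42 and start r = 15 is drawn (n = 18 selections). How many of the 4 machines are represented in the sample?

Consecutive selections differ by k = 42, so their machine numbers differ by 42 mod 4 = 2.
gcd(42, 4) = 2, so the sample visits 4/2 = 2 distinct residues mod 4.
Start 15 is machine 3; the machines hit are 1, 3.

2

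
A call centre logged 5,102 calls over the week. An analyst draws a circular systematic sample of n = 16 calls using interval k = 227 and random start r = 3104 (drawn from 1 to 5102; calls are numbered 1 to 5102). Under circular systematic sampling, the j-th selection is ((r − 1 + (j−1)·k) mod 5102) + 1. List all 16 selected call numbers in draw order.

3104, 3331, 3558, 3785, 4012, 4239, 4466, 4693, 4920, 45, 272, 499, 726, 953, 1180, 1407

Selection 1: 3104
Selection 2: 3104 + 227 = 3331
Selection 3: 3331 + 227 = 3558
Selection 4: 3558 + 227 = 3785
Selection 5: 3785 + 227 = 4012
Selection 6: 4012 + 227 = 4239
Selection 7: 4239 + 227 = 4466
Selection 8: 4466 + 227 = 4693
Selection 9: 4693 + 227 = 4920
Selection 10: 4920 + 227 = 5147 → 5147 − 5102 = 45
Selection 11: 45 + 227 = 272
Selection 12: 272 + 227 = 499
Selection 13: 499 + 227 = 726
Selection 14: 726 + 227 = 953
Selection 15: 953 + 227 = 1180
Selection 16: 1180 + 227 = 1407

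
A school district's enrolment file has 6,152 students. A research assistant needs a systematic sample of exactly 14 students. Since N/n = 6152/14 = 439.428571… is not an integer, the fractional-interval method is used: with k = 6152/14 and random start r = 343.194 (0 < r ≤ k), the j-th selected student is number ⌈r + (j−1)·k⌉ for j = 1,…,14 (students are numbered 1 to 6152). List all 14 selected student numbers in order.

344, 783, 1223, 1662, 2101, 2541, 2980, 3420, 3859, 4299, 4738, 5177, 5617, 6056

j=1: r + 0k = 343.194 → ⌈·⌉ = 344
j=2: r + 1k = 782.622571… → ⌈·⌉ = 783
j=3: r + 2k = 1222.051142… → ⌈·⌉ = 1223
j=4: r + 3k = 1661.479714… → ⌈·⌉ = 1662
j=5: r + 4k = 2100.908285… → ⌈·⌉ = 2101
j=6: r + 5k = 2540.336857… → ⌈·⌉ = 2541
j=7: r + 6k = 2979.765428… → ⌈·⌉ = 2980
j=8: r + 7k = 3419.194 → ⌈·⌉ = 3420
j=9: r + 8k = 3858.622571… → ⌈·⌉ = 3859
j=10: r + 9k = 4298.051142… → ⌈·⌉ = 4299
j=11: r + 10k = 4737.479714… → ⌈·⌉ = 4738
j=12: r + 11k = 5176.908285… → ⌈·⌉ = 5177
j=13: r + 12k = 5616.336857… → ⌈·⌉ = 5617
j=14: r + 13k = 6055.765428… → ⌈·⌉ = 6056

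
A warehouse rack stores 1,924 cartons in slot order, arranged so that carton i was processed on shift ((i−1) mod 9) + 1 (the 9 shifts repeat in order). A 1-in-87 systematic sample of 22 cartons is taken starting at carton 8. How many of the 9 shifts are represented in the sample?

Consecutive selections differ by k = 87, so their shift numbers differ by 87 mod 9 = 6.
gcd(87, 9) = 3, so the sample visits 9/3 = 3 distinct residues mod 9.
Start 8 is shift 8; the shifts hit are 2, 5, 8.

3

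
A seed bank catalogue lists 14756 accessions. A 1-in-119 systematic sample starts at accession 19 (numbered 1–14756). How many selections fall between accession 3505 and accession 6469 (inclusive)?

25

k = 119
First selection ≥ 3505: 19 + ⌈(3505−19)/119⌉·119 = 19 + 30×119 = 3589
Last selection ≤ 6469: 19 + ⌊(6469−19)/119⌋·119 = 19 + 54×119 = 6445
Count = 54 − 30 + 1 = 25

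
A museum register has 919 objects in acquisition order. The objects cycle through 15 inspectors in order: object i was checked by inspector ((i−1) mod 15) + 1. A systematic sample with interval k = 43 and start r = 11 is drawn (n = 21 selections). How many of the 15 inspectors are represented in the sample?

Consecutive selections differ by k = 43, so their inspector numbers differ by 43 mod 15 = 13.
gcd(43, 15) = 1, so the sample visits 15/1 = 15 distinct residues mod 15.
Start 11 is inspector 11; the inspectors hit are 1, 2, 3, 4, 5, 6, 7, 8, 9, 10, 11, 12, 13, 14, 15.

15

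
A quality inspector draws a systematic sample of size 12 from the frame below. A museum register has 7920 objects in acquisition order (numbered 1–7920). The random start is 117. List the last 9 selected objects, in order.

2097, 2757, 3417, 4077, 4737, 5397, 6057, 6717, 7377

k = N/n = 7920/12 = 660
4th selection = 117 + 3×660 = 2097
5th: 2097 + 660 = 2757
6th: 2757 + 660 = 3417
7th: 3417 + 660 = 4077
8th: 4077 + 660 = 4737
9th: 4737 + 660 = 5397
10th: 5397 + 660 = 6057
11th: 6057 + 660 = 6717
12th: 6717 + 660 = 7377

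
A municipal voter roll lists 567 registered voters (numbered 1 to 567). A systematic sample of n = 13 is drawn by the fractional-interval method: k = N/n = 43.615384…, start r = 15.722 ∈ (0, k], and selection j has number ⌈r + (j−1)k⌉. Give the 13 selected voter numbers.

16, 60, 103, 147, 191, 234, 278, 322, 365, 409, 452, 496, 540

j=1: r + 0k = 15.722 → ⌈·⌉ = 16
j=2: r + 1k = 59.337384… → ⌈·⌉ = 60
j=3: r + 2k = 102.952769… → ⌈·⌉ = 103
j=4: r + 3k = 146.568153… → ⌈·⌉ = 147
j=5: r + 4k = 190.183538… → ⌈·⌉ = 191
j=6: r + 5k = 233.798923… → ⌈·⌉ = 234
j=7: r + 6k = 277.414307… → ⌈·⌉ = 278
j=8: r + 7k = 321.029692… → ⌈·⌉ = 322
j=9: r + 8k = 364.645076… → ⌈·⌉ = 365
j=10: r + 9k = 408.260461… → ⌈·⌉ = 409
j=11: r + 10k = 451.875846… → ⌈·⌉ = 452
j=12: r + 11k = 495.491230… → ⌈·⌉ = 496
j=13: r + 12k = 539.106615… → ⌈·⌉ = 540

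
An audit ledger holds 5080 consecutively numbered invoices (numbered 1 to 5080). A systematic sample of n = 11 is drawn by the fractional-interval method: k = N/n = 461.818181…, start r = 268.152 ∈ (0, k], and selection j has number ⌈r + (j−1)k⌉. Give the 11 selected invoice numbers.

269, 730, 1192, 1654, 2116, 2578, 3040, 3501, 3963, 4425, 4887

j=1: r + 0k = 268.152 → ⌈·⌉ = 269
j=2: r + 1k = 729.970181… → ⌈·⌉ = 730
j=3: r + 2k = 1191.788363… → ⌈·⌉ = 1192
j=4: r + 3k = 1653.606545… → ⌈·⌉ = 1654
j=5: r + 4k = 2115.424727… → ⌈·⌉ = 2116
j=6: r + 5k = 2577.242909… → ⌈·⌉ = 2578
j=7: r + 6k = 3039.061090… → ⌈·⌉ = 3040
j=8: r + 7k = 3500.879272… → ⌈·⌉ = 3501
j=9: r + 8k = 3962.697454… → ⌈·⌉ = 3963
j=10: r + 9k = 4424.515636… → ⌈·⌉ = 4425
j=11: r + 10k = 4886.333818… → ⌈·⌉ = 4887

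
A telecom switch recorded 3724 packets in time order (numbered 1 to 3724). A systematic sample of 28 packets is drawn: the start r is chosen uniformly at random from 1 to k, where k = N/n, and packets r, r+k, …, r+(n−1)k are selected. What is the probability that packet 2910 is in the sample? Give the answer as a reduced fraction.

k = 3724/28 = 133.
Packet 2910 is selected iff r ≡ 2910 (mod 133); exactly one such r in {1,…,133}.
Inclusion probability = 1/133.

1/133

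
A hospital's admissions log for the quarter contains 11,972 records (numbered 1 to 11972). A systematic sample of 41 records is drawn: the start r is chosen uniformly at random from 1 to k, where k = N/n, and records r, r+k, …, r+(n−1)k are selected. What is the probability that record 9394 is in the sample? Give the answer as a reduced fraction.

1/292

k = 11972/41 = 292.
Record 9394 is selected iff r ≡ 9394 (mod 292); exactly one such r in {1,…,292}.
Inclusion probability = 1/292.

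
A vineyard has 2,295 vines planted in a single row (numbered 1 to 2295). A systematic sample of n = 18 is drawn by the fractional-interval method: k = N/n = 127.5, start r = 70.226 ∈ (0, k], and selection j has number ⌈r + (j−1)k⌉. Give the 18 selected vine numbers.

j=1: r + 0k = 70.226 → ⌈·⌉ = 71
j=2: r + 1k = 197.726 → ⌈·⌉ = 198
j=3: r + 2k = 325.226 → ⌈·⌉ = 326
j=4: r + 3k = 452.726 → ⌈·⌉ = 453
j=5: r + 4k = 580.226 → ⌈·⌉ = 581
j=6: r + 5k = 707.726 → ⌈·⌉ = 708
j=7: r + 6k = 835.226 → ⌈·⌉ = 836
j=8: r + 7k = 962.726 → ⌈·⌉ = 963
j=9: r + 8k = 1090.226 → ⌈·⌉ = 1091
j=10: r + 9k = 1217.726 → ⌈·⌉ = 1218
j=11: r + 10k = 1345.226 → ⌈·⌉ = 1346
j=12: r + 11k = 1472.726 → ⌈·⌉ = 1473
j=13: r + 12k = 1600.226 → ⌈·⌉ = 1601
j=14: r + 13k = 1727.726 → ⌈·⌉ = 1728
j=15: r + 14k = 1855.226 → ⌈·⌉ = 1856
j=16: r + 15k = 1982.726 → ⌈·⌉ = 1983
j=17: r + 16k = 2110.226 → ⌈·⌉ = 2111
j=18: r + 17k = 2237.726 → ⌈·⌉ = 2238

71, 198, 326, 453, 581, 708, 836, 963, 1091, 1218, 1346, 1473, 1601, 1728, 1856, 1983, 2111, 2238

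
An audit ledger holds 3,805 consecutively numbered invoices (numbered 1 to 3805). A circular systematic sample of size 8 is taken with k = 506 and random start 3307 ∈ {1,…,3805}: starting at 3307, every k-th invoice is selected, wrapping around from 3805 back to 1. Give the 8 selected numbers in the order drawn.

3307, 8, 514, 1020, 1526, 2032, 2538, 3044

Selection 1: 3307
Selection 2: 3307 + 506 = 3813 → 3813 − 3805 = 8
Selection 3: 8 + 506 = 514
Selection 4: 514 + 506 = 1020
Selection 5: 1020 + 506 = 1526
Selection 6: 1526 + 506 = 2032
Selection 7: 2032 + 506 = 2538
Selection 8: 2538 + 506 = 3044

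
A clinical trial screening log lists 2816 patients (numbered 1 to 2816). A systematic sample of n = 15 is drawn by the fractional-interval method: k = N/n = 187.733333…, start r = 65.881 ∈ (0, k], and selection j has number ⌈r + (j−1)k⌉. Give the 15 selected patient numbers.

j=1: r + 0k = 65.881 → ⌈·⌉ = 66
j=2: r + 1k = 253.614333… → ⌈·⌉ = 254
j=3: r + 2k = 441.347666… → ⌈·⌉ = 442
j=4: r + 3k = 629.081 → ⌈·⌉ = 630
j=5: r + 4k = 816.814333… → ⌈·⌉ = 817
j=6: r + 5k = 1004.547666… → ⌈·⌉ = 1005
j=7: r + 6k = 1192.281 → ⌈·⌉ = 1193
j=8: r + 7k = 1380.014333… → ⌈·⌉ = 1381
j=9: r + 8k = 1567.747666… → ⌈·⌉ = 1568
j=10: r + 9k = 1755.481 → ⌈·⌉ = 1756
j=11: r + 10k = 1943.214333… → ⌈·⌉ = 1944
j=12: r + 11k = 2130.947666… → ⌈·⌉ = 2131
j=13: r + 12k = 2318.681 → ⌈·⌉ = 2319
j=14: r + 13k = 2506.414333… → ⌈·⌉ = 2507
j=15: r + 14k = 2694.147666… → ⌈·⌉ = 2695

66, 254, 442, 630, 817, 1005, 1193, 1381, 1568, 1756, 1944, 2131, 2319, 2507, 2695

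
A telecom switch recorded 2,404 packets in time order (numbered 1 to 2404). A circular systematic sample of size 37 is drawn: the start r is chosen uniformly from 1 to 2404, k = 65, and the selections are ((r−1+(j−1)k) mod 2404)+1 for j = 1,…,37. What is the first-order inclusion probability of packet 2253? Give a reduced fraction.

For each position j, as r ranges over 1…2404 the j-th selection hits every packet exactly once, so packet 2253 is selected for exactly 37 of the 2404 starts.
Inclusion probability = 37/2404.

37/2404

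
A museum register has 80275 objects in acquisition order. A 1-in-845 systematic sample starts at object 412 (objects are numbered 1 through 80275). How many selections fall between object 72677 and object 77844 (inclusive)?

k = 845
First selection ≥ 72677: 412 + ⌈(72677−412)/845⌉·845 = 412 + 86×845 = 73082
Last selection ≤ 77844: 412 + ⌊(77844−412)/845⌋·845 = 412 + 91×845 = 77307
Count = 91 − 86 + 1 = 6

6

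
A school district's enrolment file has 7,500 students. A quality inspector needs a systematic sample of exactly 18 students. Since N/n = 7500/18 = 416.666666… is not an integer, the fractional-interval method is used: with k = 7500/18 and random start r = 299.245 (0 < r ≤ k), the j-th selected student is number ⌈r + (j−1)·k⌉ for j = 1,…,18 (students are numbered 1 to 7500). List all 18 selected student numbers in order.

300, 716, 1133, 1550, 1966, 2383, 2800, 3216, 3633, 4050, 4466, 4883, 5300, 5716, 6133, 6550, 6966, 7383

j=1: r + 0k = 299.245 → ⌈·⌉ = 300
j=2: r + 1k = 715.911666… → ⌈·⌉ = 716
j=3: r + 2k = 1132.578333… → ⌈·⌉ = 1133
j=4: r + 3k = 1549.245 → ⌈·⌉ = 1550
j=5: r + 4k = 1965.911666… → ⌈·⌉ = 1966
j=6: r + 5k = 2382.578333… → ⌈·⌉ = 2383
j=7: r + 6k = 2799.245 → ⌈·⌉ = 2800
j=8: r + 7k = 3215.911666… → ⌈·⌉ = 3216
j=9: r + 8k = 3632.578333… → ⌈·⌉ = 3633
j=10: r + 9k = 4049.245 → ⌈·⌉ = 4050
j=11: r + 10k = 4465.911666… → ⌈·⌉ = 4466
j=12: r + 11k = 4882.578333… → ⌈·⌉ = 4883
j=13: r + 12k = 5299.245 → ⌈·⌉ = 5300
j=14: r + 13k = 5715.911666… → ⌈·⌉ = 5716
j=15: r + 14k = 6132.578333… → ⌈·⌉ = 6133
j=16: r + 15k = 6549.245 → ⌈·⌉ = 6550
j=17: r + 16k = 6965.911666… → ⌈·⌉ = 6966
j=18: r + 17k = 7382.578333… → ⌈·⌉ = 7383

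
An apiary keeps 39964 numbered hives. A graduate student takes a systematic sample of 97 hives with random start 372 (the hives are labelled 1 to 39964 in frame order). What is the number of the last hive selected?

39924

k = 39964/97 = 412
97th selection = r + (97−1)·k = 372 + 96×412 = 372 + 39552 = 39924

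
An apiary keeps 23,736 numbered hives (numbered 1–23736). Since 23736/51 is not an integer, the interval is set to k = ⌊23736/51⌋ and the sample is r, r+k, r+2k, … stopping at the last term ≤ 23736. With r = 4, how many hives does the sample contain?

k = ⌊23736/51⌋ = 465
Achieved size = ⌊(23736 − 4)/465⌋ + 1 = ⌊23732/465⌋ + 1 = 51 + 1 = 52
(last selection: 4 + 51×465 = 23719 ≤ 23736; next would be 24184 > 23736)

52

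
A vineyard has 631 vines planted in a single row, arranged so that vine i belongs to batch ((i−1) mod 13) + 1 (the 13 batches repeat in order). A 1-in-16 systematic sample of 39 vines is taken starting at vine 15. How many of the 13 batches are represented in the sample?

Consecutive selections differ by k = 16, so their batch numbers differ by 16 mod 13 = 3.
gcd(16, 13) = 1, so the sample visits 13/1 = 13 distinct residues mod 13.
Start 15 is batch 2; the batches hit are 1, 2, 3, 4, 5, 6, 7, 8, 9, 10, 11, 12, 13.

13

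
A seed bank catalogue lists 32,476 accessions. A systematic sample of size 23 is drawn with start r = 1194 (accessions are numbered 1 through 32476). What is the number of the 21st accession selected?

29434

k = 32476/23 = 1412
21st selection = r + (21−1)·k = 1194 + 20×1412 = 1194 + 28240 = 29434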